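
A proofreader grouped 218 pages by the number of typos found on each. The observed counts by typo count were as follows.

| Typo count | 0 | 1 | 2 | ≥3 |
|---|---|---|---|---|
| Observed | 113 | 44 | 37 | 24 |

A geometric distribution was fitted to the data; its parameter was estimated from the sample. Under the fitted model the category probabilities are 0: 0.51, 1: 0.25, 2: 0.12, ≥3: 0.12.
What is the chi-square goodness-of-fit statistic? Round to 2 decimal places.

Expected counts E_i = n·p_i: 218×0.51 = 111.18, 218×0.25 = 54.5, 218×0.12 = 26.16, 218×0.12 = 26.16.
cat         O        E   (O−E)²/E
0         113   111.18      0.030
1          44     54.5      2.023
2          37    26.16      4.492
≥3         24    26.16      0.178
Sum = 6.72

6.72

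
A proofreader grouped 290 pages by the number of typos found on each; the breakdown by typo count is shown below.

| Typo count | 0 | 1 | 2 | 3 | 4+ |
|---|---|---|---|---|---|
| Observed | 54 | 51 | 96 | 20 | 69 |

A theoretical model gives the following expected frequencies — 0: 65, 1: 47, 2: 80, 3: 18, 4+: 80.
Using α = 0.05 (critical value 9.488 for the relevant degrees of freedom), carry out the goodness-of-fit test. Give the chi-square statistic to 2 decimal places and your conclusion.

7.14; do not reject

χ² = (54−65)²/65 + (51−47)²/47 + (96−80)²/80 + (20−18)²/18 + (69−80)²/80
   = 1.862 + 0.340 + 3.200 + 0.222 + 1.513
Sum = 7.14
df = 4. Since 7.14 < 9.488, we do not reject H₀.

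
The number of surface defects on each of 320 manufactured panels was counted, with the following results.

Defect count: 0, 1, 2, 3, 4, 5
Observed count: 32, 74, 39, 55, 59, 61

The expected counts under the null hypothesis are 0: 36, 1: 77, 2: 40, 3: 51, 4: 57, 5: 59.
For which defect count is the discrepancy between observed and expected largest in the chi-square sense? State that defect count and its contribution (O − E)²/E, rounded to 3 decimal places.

0: (32 − 36)²/36 = 16/36 = 0.4444
1: (74 − 77)²/77 = 9/77 = 0.1169
2: (39 − 40)²/40 = 1/40 = 0.0250
3: (55 − 51)²/51 = 16/51 = 0.3137
4: (59 − 57)²/57 = 4/57 = 0.0702
5: (61 − 59)²/59 = 4/59 = 0.0678
The largest term is for 0: 0.444.

0, 0.444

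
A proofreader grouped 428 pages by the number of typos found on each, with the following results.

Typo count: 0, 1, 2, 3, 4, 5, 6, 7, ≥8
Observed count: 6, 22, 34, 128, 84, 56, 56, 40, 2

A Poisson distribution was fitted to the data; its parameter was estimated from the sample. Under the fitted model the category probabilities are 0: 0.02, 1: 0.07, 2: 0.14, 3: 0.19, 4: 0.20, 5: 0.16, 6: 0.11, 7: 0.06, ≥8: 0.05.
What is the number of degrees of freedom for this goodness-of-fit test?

7

There are k = 9 categories and 1 parameter estimated from the data, so df = 9 − 1 − 1 = 7.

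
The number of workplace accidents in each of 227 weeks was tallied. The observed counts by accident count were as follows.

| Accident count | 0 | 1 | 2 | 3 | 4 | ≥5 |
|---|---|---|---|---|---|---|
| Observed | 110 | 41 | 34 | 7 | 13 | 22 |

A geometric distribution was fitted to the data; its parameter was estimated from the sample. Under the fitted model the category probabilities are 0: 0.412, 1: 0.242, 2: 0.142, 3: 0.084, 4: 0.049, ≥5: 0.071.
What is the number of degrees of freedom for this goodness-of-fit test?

4

There are k = 6 categories and 1 parameter estimated from the data, so df = 6 − 1 − 1 = 4.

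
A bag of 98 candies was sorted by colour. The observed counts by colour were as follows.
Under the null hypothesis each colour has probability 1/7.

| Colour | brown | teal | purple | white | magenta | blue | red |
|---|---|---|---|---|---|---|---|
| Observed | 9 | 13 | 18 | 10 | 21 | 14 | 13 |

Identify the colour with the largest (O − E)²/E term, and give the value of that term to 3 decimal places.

magenta, 3.500

Expected count for each of the 7 categories: 98/7 = 14.
brown: (9 − 14)²/14 = 25/14 = 1.7857
teal: (13 − 14)²/14 = 1/14 = 0.0714
purple: (18 − 14)²/14 = 16/14 = 1.1429
white: (10 − 14)²/14 = 16/14 = 1.1429
magenta: (21 − 14)²/14 = 49/14 = 3.5000
blue: (14 − 14)²/14 = 0/14 = 0.0000
red: (13 − 14)²/14 = 1/14 = 0.0714
The largest term is for magenta: 3.500.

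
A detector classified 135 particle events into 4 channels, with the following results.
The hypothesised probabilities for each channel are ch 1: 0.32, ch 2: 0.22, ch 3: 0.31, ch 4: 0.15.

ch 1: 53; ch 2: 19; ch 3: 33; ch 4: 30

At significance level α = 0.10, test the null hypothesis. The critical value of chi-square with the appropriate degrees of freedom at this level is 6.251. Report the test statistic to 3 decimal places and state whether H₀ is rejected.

12.644; reject

Expected counts E_i = n·p_i: 135×0.32 = 43.2, 135×0.22 = 29.7, 135×0.31 = 41.85, 135×0.15 = 20.25.
cat         O        E   (O−E)²/E
ch 1       53     43.2     2.2231
ch 2       19     29.7     3.8549
ch 3       33    41.85     1.8715
ch 4       30    20.25     4.6944
Sum = 12.644
df = 3. Since 12.644 > 6.251, we reject H₀.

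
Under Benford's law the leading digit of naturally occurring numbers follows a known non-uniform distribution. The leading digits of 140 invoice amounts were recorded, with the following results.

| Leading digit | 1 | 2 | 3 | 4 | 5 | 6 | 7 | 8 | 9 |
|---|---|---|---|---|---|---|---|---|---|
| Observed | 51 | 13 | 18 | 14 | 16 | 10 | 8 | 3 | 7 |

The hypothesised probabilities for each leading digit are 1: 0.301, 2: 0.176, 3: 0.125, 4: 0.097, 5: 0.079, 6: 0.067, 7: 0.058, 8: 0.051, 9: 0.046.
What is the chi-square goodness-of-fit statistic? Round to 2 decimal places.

12.09

Expected counts E_i = n·p_i: 140×0.301 = 42.14, 140×0.176 = 24.64, 140×0.125 = 17.5, 140×0.097 = 13.58, 140×0.079 = 11.06, 140×0.067 = 9.38, 140×0.058 = 8.12, 140×0.051 = 7.14, 140×0.046 = 6.44.
χ² = (51−42.14)²/42.14 + (13−24.64)²/24.64 + (18−17.5)²/17.5 + (14−13.58)²/13.58 + (16−11.06)²/11.06 + (10−9.38)²/9.38 + (8−8.12)²/8.12 + (3−7.14)²/7.14 + (7−6.44)²/6.44
   = 1.863 + 5.499 + 0.014 + 0.013 + 2.206 + 0.041 + 0.002 + 2.401 + 0.049
Sum = 12.09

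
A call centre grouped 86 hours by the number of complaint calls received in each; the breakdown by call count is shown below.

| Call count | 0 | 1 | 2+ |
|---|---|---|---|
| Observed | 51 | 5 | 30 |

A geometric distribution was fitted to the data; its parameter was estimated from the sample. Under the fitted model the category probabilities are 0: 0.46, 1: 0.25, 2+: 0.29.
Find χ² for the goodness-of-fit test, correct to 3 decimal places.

16.998

Expected counts E_i = n·p_i: 86×0.46 = 39.56, 86×0.25 = 21.5, 86×0.29 = 24.94.
χ² = (51−39.56)²/39.56 + (5−21.5)²/21.5 + (30−24.94)²/24.94
   = 3.3082 + 12.6628 + 1.0266
Sum = 16.998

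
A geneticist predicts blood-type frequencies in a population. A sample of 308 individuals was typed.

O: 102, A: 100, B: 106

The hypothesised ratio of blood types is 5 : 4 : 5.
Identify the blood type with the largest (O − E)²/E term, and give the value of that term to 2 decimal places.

A, 1.64

Ratio total = 14. Expected counts: 308×5/14 = 110, 308×4/14 = 88, 308×5/14 = 110.
χ² = (102−110)²/110 + (100−88)²/88 + (106−110)²/110
   = 0.582 + 1.636 + 0.145
The largest term is for A: 1.64.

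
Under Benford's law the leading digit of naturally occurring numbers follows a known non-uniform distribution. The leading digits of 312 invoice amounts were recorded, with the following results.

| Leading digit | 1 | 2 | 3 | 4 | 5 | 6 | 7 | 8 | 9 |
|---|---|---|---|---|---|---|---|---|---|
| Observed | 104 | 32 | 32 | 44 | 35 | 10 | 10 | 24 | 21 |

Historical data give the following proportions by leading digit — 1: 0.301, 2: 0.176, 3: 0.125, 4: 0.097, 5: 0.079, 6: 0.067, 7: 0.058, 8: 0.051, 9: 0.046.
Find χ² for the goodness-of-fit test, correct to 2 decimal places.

38.98

Expected counts E_i = n·p_i: 312×0.301 = 93.912, 312×0.176 = 54.912, 312×0.125 = 39, 312×0.097 = 30.264, 312×0.079 = 24.648, 312×0.067 = 20.904, 312×0.058 = 18.096, 312×0.051 = 15.912, 312×0.046 = 14.352.
1: (104 − 93.912)²/93.912 = 101.767744/93.912 = 1.084
2: (32 − 54.912)²/54.912 = 524.959744/54.912 = 9.560
3: (32 − 39)²/39 = 49/39 = 1.256
4: (44 − 30.264)²/30.264 = 188.677696/30.264 = 6.234
5: (35 − 24.648)²/24.648 = 107.163904/24.648 = 4.348
6: (10 − 20.904)²/20.904 = 118.897216/20.904 = 5.688
7: (10 − 18.096)²/18.096 = 65.545216/18.096 = 3.622
8: (24 − 15.912)²/15.912 = 65.415744/15.912 = 4.111
9: (21 − 14.352)²/14.352 = 44.195904/14.352 = 3.079
Sum = 38.98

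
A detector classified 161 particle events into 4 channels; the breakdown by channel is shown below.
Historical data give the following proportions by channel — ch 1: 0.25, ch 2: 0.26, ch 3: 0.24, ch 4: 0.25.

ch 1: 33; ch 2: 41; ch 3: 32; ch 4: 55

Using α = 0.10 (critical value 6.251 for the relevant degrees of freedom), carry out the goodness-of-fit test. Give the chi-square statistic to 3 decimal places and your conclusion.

Expected counts E_i = n·p_i: 161×0.25 = 40.25, 161×0.26 = 41.86, 161×0.24 = 38.64, 161×0.25 = 40.25.
ch 1: (33 − 40.25)²/40.25 = 52.5625/40.25 = 1.3059
ch 2: (41 − 41.86)²/41.86 = 0.7396/41.86 = 0.0177
ch 3: (32 − 38.64)²/38.64 = 44.0896/38.64 = 1.1410
ch 4: (55 − 40.25)²/40.25 = 217.5625/40.25 = 5.4053
Sum = 7.870
df = 3. Since 7.870 > 6.251, we reject H₀.

7.870; reject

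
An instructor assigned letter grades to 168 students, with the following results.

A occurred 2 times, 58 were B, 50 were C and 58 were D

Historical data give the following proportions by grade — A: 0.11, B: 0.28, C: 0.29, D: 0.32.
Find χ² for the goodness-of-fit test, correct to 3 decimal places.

Expected counts E_i = n·p_i: 168×0.11 = 18.48, 168×0.28 = 47.04, 168×0.29 = 48.72, 168×0.32 = 53.76.
χ² = (2−18.48)²/18.48 + (58−47.04)²/47.04 + (50−48.72)²/48.72 + (58−53.76)²/53.76
   = 14.6965 + 2.5536 + 0.0336 + 0.3344
Sum = 17.618

17.618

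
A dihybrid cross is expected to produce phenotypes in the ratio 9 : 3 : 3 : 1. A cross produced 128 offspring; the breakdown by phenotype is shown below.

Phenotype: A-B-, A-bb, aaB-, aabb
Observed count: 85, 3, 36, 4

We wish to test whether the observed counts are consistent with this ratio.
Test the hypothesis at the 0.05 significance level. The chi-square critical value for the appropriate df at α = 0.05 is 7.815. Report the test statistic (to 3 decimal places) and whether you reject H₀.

Ratio total = 16. Expected counts: 128×9/16 = 72, 128×3/16 = 24, 128×3/16 = 24, 128×1/16 = 8.
cat         O        E   (O−E)²/E
A-B-       85       72     2.3472
A-bb        3       24    18.3750
aaB-       36       24     6.0000
aabb        4        8     2.0000
Sum = 28.722
df = 3. Since 28.722 > 7.815, we reject H₀.

28.722; reject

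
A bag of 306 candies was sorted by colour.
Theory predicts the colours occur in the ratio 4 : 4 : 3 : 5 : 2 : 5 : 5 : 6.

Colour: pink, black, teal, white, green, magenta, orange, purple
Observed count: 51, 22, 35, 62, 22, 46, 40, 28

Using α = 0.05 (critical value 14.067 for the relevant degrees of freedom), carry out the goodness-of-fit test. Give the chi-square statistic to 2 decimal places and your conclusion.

34.47; reject

Ratio total = 34. Expected counts: 306×4/34 = 36, 306×4/34 = 36, 306×3/34 = 27, 306×5/34 = 45, 306×2/34 = 18, 306×5/34 = 45, 306×5/34 = 45, 306×6/34 = 54.
cat          O        E   (O−E)²/E
pink        51       36      6.250
black       22       36      5.444
teal        35       27      2.370
white       62       45      6.422
green       22       18      0.889
magenta     46       45      0.022
orange      40       45      0.556
purple      28       54     12.519
Sum = 34.47
df = 7. Since 34.47 > 14.067, we reject H₀.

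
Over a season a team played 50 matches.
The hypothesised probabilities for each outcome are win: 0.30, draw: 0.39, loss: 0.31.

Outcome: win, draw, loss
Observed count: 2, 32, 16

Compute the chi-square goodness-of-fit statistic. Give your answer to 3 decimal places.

Expected counts E_i = n·p_i: 50×0.30 = 15, 50×0.39 = 19.5, 50×0.31 = 15.5.
cat         O        E   (O−E)²/E
win         2       15    11.2667
draw       32     19.5     8.0128
loss       16     15.5     0.0161
Sum = 19.296

19.296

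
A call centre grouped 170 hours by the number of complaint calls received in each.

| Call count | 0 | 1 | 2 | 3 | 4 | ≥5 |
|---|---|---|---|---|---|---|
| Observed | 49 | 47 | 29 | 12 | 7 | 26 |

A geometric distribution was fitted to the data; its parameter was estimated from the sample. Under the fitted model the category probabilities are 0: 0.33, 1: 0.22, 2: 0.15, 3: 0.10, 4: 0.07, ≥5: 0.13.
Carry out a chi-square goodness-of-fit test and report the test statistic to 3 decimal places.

8.020

Expected counts E_i = n·p_i: 170×0.33 = 56.1, 170×0.22 = 37.4, 170×0.15 = 25.5, 170×0.10 = 17, 170×0.07 = 11.9, 170×0.13 = 22.1.
χ² = (49−56.1)²/56.1 + (47−37.4)²/37.4 + (29−25.5)²/25.5 + (12−17)²/17 + (7−11.9)²/11.9 + (26−22.1)²/22.1
   = 0.8986 + 2.4642 + 0.4804 + 1.4706 + 2.0176 + 0.6882
Sum = 8.020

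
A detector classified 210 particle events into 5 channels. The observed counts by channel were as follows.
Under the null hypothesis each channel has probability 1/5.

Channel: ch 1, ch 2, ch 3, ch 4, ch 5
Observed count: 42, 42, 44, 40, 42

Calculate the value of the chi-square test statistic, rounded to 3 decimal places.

Under H₀ each category has probability 1/5, so each expected count is 210/5 = 42.
cat         O        E   (O−E)²/E
ch 1       42       42     0.0000
ch 2       42       42     0.0000
ch 3       44       42     0.0952
ch 4       40       42     0.0952
ch 5       42       42     0.0000
Sum = 0.190

0.190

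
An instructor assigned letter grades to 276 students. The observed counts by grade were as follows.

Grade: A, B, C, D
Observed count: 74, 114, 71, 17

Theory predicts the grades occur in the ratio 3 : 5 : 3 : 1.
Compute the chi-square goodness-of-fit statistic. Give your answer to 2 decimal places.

1.99

Ratio total = 12. Expected counts: 276×3/12 = 69, 276×5/12 = 115, 276×3/12 = 69, 276×1/12 = 23.
cat         O        E   (O−E)²/E
A          74       69      0.362
B         114      115      0.009
C          71       69      0.058
D          17       23      1.565
Sum = 1.99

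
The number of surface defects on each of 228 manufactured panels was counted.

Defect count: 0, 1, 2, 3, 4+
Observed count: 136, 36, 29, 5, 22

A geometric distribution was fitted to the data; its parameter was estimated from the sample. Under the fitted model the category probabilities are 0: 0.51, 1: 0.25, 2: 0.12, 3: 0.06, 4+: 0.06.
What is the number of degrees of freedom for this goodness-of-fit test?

3

There are k = 5 categories and 1 parameter estimated from the data, so df = 5 − 1 − 1 = 3.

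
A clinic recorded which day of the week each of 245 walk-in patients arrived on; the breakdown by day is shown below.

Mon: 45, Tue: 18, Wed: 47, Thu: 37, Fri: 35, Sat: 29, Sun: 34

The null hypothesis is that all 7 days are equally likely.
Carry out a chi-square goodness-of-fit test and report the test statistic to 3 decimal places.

Under H₀ each category has probability 1/7, so each expected count is 245/7 = 35.
cat         O        E   (O−E)²/E
Mon        45       35     2.8571
Tue        18       35     8.2571
Wed        47       35     4.1143
Thu        37       35     0.1143
Fri        35       35     0.0000
Sat        29       35     1.0286
Sun        34       35     0.0286
Sum = 16.400

16.400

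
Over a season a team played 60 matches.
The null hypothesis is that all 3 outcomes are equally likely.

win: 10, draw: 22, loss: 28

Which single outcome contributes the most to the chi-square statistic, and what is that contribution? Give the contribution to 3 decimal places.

win, 5.000

Under H₀ each category has probability 1/3, so each expected count is 60/3 = 20.
χ² = (10−20)²/20 + (22−20)²/20 + (28−20)²/20
   = 5.0000 + 0.2000 + 3.2000
The largest term is for win: 5.000.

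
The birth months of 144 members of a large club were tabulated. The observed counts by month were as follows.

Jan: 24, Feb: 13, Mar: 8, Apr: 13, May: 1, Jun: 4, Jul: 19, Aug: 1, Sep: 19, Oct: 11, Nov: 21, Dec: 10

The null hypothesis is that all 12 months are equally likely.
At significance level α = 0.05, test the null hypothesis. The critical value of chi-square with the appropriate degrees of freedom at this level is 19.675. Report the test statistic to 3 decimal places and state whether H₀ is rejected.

Under H₀ each category has probability 1/12, so each expected count is 144/12 = 12.
cat         O        E   (O−E)²/E
Jan        24       12    12.0000
Feb        13       12     0.0833
Mar         8       12     1.3333
Apr        13       12     0.0833
May         1       12    10.0833
Jun         4       12     5.3333
Jul        19       12     4.0833
Aug         1       12    10.0833
Sep        19       12     4.0833
Oct        11       12     0.0833
Nov        21       12     6.7500
Dec        10       12     0.3333
Sum = 54.333
df = 11. Since 54.333 > 19.675, we reject H₀.

54.333; reject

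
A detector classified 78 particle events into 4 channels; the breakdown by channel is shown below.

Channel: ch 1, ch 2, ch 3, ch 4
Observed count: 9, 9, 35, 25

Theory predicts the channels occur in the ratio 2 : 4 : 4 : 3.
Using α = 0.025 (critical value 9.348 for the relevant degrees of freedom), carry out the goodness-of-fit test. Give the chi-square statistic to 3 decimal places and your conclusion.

17.889; reject

Ratio total = 13. Expected counts: 78×2/13 = 12, 78×4/13 = 24, 78×4/13 = 24, 78×3/13 = 18.
ch 1: (9 − 12)²/12 = 9/12 = 0.7500
ch 2: (9 − 24)²/24 = 225/24 = 9.3750
ch 3: (35 − 24)²/24 = 121/24 = 5.0417
ch 4: (25 − 18)²/18 = 49/18 = 2.7222
Sum = 17.889
df = 3. Since 17.889 > 9.348, we reject H₀.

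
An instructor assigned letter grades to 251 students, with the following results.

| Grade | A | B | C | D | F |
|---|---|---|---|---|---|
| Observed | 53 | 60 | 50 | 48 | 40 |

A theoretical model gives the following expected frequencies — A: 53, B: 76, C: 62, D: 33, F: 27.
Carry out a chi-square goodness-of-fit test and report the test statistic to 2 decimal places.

18.77

A: (53 − 53)²/53 = 0/53 = 0.000
B: (60 − 76)²/76 = 256/76 = 3.368
C: (50 − 62)²/62 = 144/62 = 2.323
D: (48 − 33)²/33 = 225/33 = 6.818
F: (40 − 27)²/27 = 169/27 = 6.259
Sum = 18.77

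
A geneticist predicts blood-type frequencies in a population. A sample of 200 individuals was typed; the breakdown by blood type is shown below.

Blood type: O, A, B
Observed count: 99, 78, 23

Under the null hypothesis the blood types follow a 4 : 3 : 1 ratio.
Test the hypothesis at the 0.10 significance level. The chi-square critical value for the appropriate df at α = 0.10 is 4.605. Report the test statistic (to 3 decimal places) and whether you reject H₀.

0.290; do not reject

Ratio total = 8. Expected counts: 200×4/8 = 100, 200×3/8 = 75, 200×1/8 = 25.
O: (99 − 100)²/100 = 1/100 = 0.0100
A: (78 − 75)²/75 = 9/75 = 0.1200
B: (23 − 25)²/25 = 4/25 = 0.1600
Sum = 0.290
df = 2. Since 0.290 < 4.605, we do not reject H₀.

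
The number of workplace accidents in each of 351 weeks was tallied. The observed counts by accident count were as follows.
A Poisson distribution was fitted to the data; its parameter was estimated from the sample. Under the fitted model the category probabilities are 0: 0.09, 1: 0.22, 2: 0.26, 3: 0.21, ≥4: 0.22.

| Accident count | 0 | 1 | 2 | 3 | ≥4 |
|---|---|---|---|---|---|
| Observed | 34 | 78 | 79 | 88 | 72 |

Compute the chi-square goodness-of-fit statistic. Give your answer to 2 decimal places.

4.96

Expected counts E_i = n·p_i: 351×0.09 = 31.59, 351×0.22 = 77.22, 351×0.26 = 91.26, 351×0.21 = 73.71, 351×0.22 = 77.22.
χ² = (34−31.59)²/31.59 + (78−77.22)²/77.22 + (79−91.26)²/91.26 + (88−73.71)²/73.71 + (72−77.22)²/77.22
   = 0.184 + 0.008 + 1.647 + 2.770 + 0.353
Sum = 4.96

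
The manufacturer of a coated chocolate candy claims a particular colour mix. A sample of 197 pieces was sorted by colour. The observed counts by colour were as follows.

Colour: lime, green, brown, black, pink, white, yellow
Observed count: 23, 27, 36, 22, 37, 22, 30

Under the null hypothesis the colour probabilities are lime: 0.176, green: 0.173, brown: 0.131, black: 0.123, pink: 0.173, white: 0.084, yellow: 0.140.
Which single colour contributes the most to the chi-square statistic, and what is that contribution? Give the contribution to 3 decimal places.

Expected counts E_i = n·p_i: 197×0.176 = 34.672, 197×0.173 = 34.081, 197×0.131 = 25.807, 197×0.123 = 24.231, 197×0.173 = 34.081, 197×0.084 = 16.548, 197×0.140 = 27.58.
lime: (23 − 34.672)²/34.672 = 136.235584/34.672 = 3.9293
green: (27 − 34.081)²/34.081 = 50.140561/34.081 = 1.4712
brown: (36 − 25.807)²/25.807 = 103.897249/25.807 = 4.0259
black: (22 − 24.231)²/24.231 = 4.977361/24.231 = 0.2054
pink: (37 − 34.081)²/34.081 = 8.520561/34.081 = 0.2500
white: (22 − 16.548)²/16.548 = 29.724304/16.548 = 1.7962
yellow: (30 − 27.58)²/27.58 = 5.8564/27.58 = 0.2123
The largest term is for brown: 4.026.

brown, 4.026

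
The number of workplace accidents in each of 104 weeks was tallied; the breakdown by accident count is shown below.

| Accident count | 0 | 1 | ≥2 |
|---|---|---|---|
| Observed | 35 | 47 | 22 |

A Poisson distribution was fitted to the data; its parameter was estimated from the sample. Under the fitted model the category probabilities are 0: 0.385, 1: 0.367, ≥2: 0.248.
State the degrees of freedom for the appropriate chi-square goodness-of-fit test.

There are k = 3 categories and 1 parameter estimated from the data, so df = 3 − 1 − 1 = 1.

1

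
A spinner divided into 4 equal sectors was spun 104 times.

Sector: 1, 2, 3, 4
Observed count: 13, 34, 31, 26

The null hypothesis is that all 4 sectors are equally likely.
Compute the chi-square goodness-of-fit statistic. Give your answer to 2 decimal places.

9.92

Expected count for each of the 4 categories: 104/4 = 26.
1: (13 − 26)²/26 = 169/26 = 6.500
2: (34 − 26)²/26 = 64/26 = 2.462
3: (31 − 26)²/26 = 25/26 = 0.962
4: (26 − 26)²/26 = 0/26 = 0.000
Sum = 9.92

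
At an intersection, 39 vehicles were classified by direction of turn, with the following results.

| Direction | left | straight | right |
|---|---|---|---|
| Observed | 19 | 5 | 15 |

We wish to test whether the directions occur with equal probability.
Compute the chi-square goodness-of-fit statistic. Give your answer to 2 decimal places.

Expected count for each of the 3 categories: 39/3 = 13.
cat           O        E   (O−E)²/E
left         19       13      2.769
straight      5       13      4.923
right        15       13      0.308
Sum = 8.00

8.00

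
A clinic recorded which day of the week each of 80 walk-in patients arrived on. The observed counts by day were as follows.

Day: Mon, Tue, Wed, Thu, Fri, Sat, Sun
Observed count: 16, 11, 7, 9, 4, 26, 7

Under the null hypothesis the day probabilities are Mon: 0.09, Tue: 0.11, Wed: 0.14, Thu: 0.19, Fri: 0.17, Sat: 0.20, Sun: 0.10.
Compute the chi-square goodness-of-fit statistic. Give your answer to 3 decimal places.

28.561

Expected counts E_i = n·p_i: 80×0.09 = 7.2, 80×0.11 = 8.8, 80×0.14 = 11.2, 80×0.19 = 15.2, 80×0.17 = 13.6, 80×0.20 = 16, 80×0.10 = 8.
cat         O        E   (O−E)²/E
Mon        16      7.2    10.7556
Tue        11      8.8     0.5500
Wed         7     11.2     1.5750
Thu         9     15.2     2.5289
Fri         4     13.6     6.7765
Sat        26       16     6.2500
Sun         7        8     0.1250
Sum = 28.561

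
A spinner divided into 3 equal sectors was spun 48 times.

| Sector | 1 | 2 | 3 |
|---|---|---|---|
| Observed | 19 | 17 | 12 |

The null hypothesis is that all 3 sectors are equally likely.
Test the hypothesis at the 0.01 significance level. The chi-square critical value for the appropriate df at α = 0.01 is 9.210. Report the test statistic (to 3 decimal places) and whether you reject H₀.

1.625; do not reject

Under H₀ each category has probability 1/3, so each expected count is 48/3 = 16.
χ² = (19−16)²/16 + (17−16)²/16 + (12−16)²/16
   = 0.5625 + 0.0625 + 1.0000
Sum = 1.625
df = 2. Since 1.625 < 9.210, we do not reject H₀.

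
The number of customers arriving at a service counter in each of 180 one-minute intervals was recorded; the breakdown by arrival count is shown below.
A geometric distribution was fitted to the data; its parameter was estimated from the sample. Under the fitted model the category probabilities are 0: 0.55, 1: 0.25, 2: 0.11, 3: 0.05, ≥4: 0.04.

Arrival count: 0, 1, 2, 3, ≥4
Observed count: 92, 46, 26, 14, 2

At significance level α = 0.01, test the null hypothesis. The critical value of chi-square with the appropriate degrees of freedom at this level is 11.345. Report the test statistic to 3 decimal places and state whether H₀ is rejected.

8.992; do not reject

Expected counts E_i = n·p_i: 180×0.55 = 99, 180×0.25 = 45, 180×0.11 = 19.8, 180×0.05 = 9, 180×0.04 = 7.2.
χ² = (92−99)²/99 + (46−45)²/45 + (26−19.8)²/19.8 + (14−9)²/9 + (2−7.2)²/7.2
   = 0.4949 + 0.0222 + 1.9414 + 2.7778 + 3.7556
Sum = 8.992
df = 3. Since 8.992 < 11.345, we do not reject H₀.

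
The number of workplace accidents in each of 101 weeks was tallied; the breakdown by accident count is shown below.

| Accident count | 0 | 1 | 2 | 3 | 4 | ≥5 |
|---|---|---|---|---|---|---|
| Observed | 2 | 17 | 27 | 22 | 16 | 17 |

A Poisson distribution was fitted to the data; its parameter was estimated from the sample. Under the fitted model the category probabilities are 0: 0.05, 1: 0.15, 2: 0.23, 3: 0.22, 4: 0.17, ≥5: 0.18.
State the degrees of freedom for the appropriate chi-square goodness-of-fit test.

4

There are k = 6 categories and 1 parameter estimated from the data, so df = 6 − 1 − 1 = 4.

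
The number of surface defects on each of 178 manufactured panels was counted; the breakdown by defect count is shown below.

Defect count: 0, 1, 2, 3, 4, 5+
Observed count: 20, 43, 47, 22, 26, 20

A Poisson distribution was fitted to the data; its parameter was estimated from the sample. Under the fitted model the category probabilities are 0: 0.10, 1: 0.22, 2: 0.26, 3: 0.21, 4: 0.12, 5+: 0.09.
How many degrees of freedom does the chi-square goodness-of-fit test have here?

4

There are k = 6 categories and 1 parameter estimated from the data, so df = 6 − 1 − 1 = 4.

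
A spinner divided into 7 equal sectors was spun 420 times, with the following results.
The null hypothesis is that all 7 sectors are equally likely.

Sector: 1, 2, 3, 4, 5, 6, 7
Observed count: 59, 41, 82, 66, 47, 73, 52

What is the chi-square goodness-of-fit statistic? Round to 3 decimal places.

21.400

Expected count for each of the 7 categories: 420/7 = 60.
1: (59 − 60)²/60 = 1/60 = 0.0167
2: (41 − 60)²/60 = 361/60 = 6.0167
3: (82 − 60)²/60 = 484/60 = 8.0667
4: (66 − 60)²/60 = 36/60 = 0.6000
5: (47 − 60)²/60 = 169/60 = 2.8167
6: (73 − 60)²/60 = 169/60 = 2.8167
7: (52 − 60)²/60 = 64/60 = 1.0667
Sum = 21.400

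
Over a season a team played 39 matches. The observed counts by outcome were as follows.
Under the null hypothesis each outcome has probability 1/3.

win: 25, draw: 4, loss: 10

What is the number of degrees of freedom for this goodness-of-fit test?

There are k = 3 categories and no parameters were estimated from the data, so df = 3 − 1 = 2.

2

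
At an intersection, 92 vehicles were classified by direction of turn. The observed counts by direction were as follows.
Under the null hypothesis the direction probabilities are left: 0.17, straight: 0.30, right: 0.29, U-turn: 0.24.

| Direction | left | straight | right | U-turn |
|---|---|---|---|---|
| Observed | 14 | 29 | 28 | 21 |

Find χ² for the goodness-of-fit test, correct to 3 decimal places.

0.361

Expected counts E_i = n·p_i: 92×0.17 = 15.64, 92×0.30 = 27.6, 92×0.29 = 26.68, 92×0.24 = 22.08.
cat           O        E   (O−E)²/E
left         14    15.64     0.1720
straight     29     27.6     0.0710
right        28    26.68     0.0653
U-turn       21    22.08     0.0528
Sum = 0.361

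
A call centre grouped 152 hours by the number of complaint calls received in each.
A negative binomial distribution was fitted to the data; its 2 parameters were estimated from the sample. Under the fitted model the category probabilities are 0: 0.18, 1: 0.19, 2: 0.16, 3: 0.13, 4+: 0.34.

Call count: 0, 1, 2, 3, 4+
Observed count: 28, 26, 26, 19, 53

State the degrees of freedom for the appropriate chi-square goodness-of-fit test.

There are k = 5 categories and 2 parameters estimated from the data, so df = 5 − 1 − 2 = 2.

2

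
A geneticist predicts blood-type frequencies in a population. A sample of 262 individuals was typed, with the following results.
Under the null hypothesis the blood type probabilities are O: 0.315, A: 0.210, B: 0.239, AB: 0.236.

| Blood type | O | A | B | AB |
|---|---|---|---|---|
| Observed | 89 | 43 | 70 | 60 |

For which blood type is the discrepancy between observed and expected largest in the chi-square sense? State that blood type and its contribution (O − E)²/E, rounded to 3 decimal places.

Expected counts E_i = n·p_i: 262×0.315 = 82.53, 262×0.210 = 55.02, 262×0.239 = 62.618, 262×0.236 = 61.832.
O: (89 − 82.53)²/82.53 = 41.8609/82.53 = 0.5072
A: (43 − 55.02)²/55.02 = 144.4804/55.02 = 2.6260
B: (70 − 62.618)²/62.618 = 54.493924/62.618 = 0.8703
AB: (60 − 61.832)²/61.832 = 3.356224/61.832 = 0.0543
The largest term is for A: 2.626.

A, 2.626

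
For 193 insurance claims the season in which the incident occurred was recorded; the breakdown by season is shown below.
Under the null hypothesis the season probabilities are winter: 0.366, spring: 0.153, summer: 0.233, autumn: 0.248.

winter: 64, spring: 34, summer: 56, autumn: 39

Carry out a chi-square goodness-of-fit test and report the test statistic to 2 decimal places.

5.65

Expected counts E_i = n·p_i: 193×0.366 = 70.638, 193×0.153 = 29.529, 193×0.233 = 44.969, 193×0.248 = 47.864.
χ² = (64−70.638)²/70.638 + (34−29.529)²/29.529 + (56−44.969)²/44.969 + (39−47.864)²/47.864
   = 0.624 + 0.677 + 2.706 + 1.642
Sum = 5.65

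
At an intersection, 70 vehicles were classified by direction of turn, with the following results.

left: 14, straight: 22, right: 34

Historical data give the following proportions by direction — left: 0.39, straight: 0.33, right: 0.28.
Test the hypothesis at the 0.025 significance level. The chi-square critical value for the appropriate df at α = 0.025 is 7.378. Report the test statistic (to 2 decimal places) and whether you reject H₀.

Expected counts E_i = n·p_i: 70×0.39 = 27.3, 70×0.33 = 23.1, 70×0.28 = 19.6.
χ² = (14−27.3)²/27.3 + (22−23.1)²/23.1 + (34−19.6)²/19.6
   = 6.479 + 0.052 + 10.580
Sum = 17.11
df = 2. Since 17.11 > 7.378, we reject H₀.

17.11; reject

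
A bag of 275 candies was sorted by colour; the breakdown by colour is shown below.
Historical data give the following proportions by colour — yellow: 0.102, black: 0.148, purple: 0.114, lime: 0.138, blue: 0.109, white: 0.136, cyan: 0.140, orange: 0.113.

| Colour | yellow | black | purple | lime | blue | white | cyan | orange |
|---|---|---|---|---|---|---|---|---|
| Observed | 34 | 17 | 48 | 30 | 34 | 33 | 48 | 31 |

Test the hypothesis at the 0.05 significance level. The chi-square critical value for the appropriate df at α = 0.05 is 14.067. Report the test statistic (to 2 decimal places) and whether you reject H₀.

28.97; reject

Expected counts E_i = n·p_i: 275×0.102 = 28.05, 275×0.148 = 40.7, 275×0.114 = 31.35, 275×0.138 = 37.95, 275×0.109 = 29.975, 275×0.136 = 37.4, 275×0.140 = 38.5, 275×0.113 = 31.075.
cat         O        E   (O−E)²/E
yellow     34    28.05      1.262
black      17     40.7     13.801
purple     48    31.35      8.843
lime       30    37.95      1.665
blue       34   29.975      0.540
white      33     37.4      0.518
cyan       48     38.5      2.344
orange     31   31.075      0.000
Sum = 28.97
df = 7. Since 28.97 > 14.067, we reject H₀.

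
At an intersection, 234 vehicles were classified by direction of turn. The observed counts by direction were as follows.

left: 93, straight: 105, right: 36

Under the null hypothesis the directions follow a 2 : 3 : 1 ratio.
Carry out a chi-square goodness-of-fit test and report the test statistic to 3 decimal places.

Ratio total = 6. Expected counts: 234×2/6 = 78, 234×3/6 = 117, 234×1/6 = 39.
χ² = (93−78)²/78 + (105−117)²/117 + (36−39)²/39
   = 2.8846 + 1.2308 + 0.2308
Sum = 4.346

4.346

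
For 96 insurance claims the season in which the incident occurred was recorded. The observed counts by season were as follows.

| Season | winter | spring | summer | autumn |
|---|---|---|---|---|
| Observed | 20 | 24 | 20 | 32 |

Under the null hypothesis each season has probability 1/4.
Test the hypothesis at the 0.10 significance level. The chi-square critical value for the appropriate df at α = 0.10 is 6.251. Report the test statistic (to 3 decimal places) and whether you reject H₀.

Under H₀ each category has probability 1/4, so each expected count is 96/4 = 24.
cat         O        E   (O−E)²/E
winter     20       24     0.6667
spring     24       24     0.0000
summer     20       24     0.6667
autumn     32       24     2.6667
Sum = 4.000
df = 3. Since 4.000 < 6.251, we do not reject H₀.

4.000; do not reject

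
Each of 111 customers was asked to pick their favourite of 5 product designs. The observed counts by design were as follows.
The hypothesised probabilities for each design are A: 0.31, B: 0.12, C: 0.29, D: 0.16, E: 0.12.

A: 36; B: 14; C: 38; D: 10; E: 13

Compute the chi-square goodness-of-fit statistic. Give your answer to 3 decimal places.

4.555

Expected counts E_i = n·p_i: 111×0.31 = 34.41, 111×0.12 = 13.32, 111×0.29 = 32.19, 111×0.16 = 17.76, 111×0.12 = 13.32.
χ² = (36−34.41)²/34.41 + (14−13.32)²/13.32 + (38−32.19)²/32.19 + (10−17.76)²/17.76 + (13−13.32)²/13.32
   = 0.0735 + 0.0347 + 1.0487 + 3.3906 + 0.0077
Sum = 4.555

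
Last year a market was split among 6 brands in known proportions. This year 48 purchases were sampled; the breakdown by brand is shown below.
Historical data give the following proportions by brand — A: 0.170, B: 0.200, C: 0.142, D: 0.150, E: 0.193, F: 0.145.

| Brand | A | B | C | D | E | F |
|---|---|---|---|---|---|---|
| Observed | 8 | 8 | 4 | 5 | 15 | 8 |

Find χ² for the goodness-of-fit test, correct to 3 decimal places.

Expected counts E_i = n·p_i: 48×0.170 = 8.16, 48×0.200 = 9.6, 48×0.142 = 6.816, 48×0.150 = 7.2, 48×0.193 = 9.264, 48×0.145 = 6.96.
χ² = (8−8.16)²/8.16 + (8−9.6)²/9.6 + (4−6.816)²/6.816 + (5−7.2)²/7.2 + (15−9.264)²/9.264 + (8−6.96)²/6.96
   = 0.0031 + 0.2667 + 1.1634 + 0.6722 + 3.5516 + 0.1554
Sum = 5.812

5.812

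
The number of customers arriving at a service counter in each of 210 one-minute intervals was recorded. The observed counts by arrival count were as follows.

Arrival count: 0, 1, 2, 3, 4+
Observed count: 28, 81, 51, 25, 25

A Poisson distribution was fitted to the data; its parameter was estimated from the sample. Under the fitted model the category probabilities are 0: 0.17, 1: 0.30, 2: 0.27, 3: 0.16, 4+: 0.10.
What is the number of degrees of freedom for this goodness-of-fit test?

3

There are k = 5 categories and 1 parameter estimated from the data, so df = 5 − 1 − 1 = 3.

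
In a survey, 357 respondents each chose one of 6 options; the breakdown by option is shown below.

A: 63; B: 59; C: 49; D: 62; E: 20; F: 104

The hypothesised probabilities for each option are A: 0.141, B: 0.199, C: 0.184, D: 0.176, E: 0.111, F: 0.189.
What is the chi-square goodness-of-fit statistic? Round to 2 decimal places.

Expected counts E_i = n·p_i: 357×0.141 = 50.337, 357×0.199 = 71.043, 357×0.184 = 65.688, 357×0.176 = 62.832, 357×0.111 = 39.627, 357×0.189 = 67.473.
A: (63 − 50.337)²/50.337 = 160.351569/50.337 = 3.186
B: (59 − 71.043)²/71.043 = 145.033849/71.043 = 2.041
C: (49 − 65.688)²/65.688 = 278.489344/65.688 = 4.240
D: (62 − 62.832)²/62.832 = 0.692224/62.832 = 0.011
E: (20 − 39.627)²/39.627 = 385.219129/39.627 = 9.721
F: (104 − 67.473)²/67.473 = 1334.221729/67.473 = 19.774
Sum = 38.97

38.97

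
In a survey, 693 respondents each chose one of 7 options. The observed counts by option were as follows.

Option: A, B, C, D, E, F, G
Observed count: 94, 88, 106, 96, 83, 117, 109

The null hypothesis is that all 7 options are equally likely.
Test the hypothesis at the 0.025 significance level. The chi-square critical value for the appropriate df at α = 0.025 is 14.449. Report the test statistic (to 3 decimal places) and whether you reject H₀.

Expected count for each of the 7 categories: 693/7 = 99.
cat         O        E   (O−E)²/E
A          94       99     0.2525
B          88       99     1.2222
C         106       99     0.4949
D          96       99     0.0909
E          83       99     2.5859
F         117       99     3.2727
G         109       99     1.0101
Sum = 8.929
df = 6. Since 8.929 < 14.449, we do not reject H₀.

8.929; do not reject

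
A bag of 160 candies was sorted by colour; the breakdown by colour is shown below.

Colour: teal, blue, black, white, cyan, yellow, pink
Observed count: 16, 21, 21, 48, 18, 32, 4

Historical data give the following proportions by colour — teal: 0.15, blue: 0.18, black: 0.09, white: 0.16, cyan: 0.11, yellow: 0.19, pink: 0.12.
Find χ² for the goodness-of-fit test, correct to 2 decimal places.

39.53

Expected counts E_i = n·p_i: 160×0.15 = 24, 160×0.18 = 28.8, 160×0.09 = 14.4, 160×0.16 = 25.6, 160×0.11 = 17.6, 160×0.19 = 30.4, 160×0.12 = 19.2.
χ² = (16−24)²/24 + (21−28.8)²/28.8 + (21−14.4)²/14.4 + (48−25.6)²/25.6 + (18−17.6)²/17.6 + (32−30.4)²/30.4 + (4−19.2)²/19.2
   = 2.667 + 2.113 + 3.025 + 19.600 + 0.009 + 0.084 + 12.033
Sum = 39.53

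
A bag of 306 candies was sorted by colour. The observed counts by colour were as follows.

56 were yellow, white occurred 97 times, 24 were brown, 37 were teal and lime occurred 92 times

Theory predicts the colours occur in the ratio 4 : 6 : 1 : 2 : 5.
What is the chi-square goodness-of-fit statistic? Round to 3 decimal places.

6.086

Ratio total = 18. Expected counts: 306×4/18 = 68, 306×6/18 = 102, 306×1/18 = 17, 306×2/18 = 34, 306×5/18 = 85.
yellow: (56 − 68)²/68 = 144/68 = 2.1176
white: (97 − 102)²/102 = 25/102 = 0.2451
brown: (24 − 17)²/17 = 49/17 = 2.8824
teal: (37 − 34)²/34 = 9/34 = 0.2647
lime: (92 − 85)²/85 = 49/85 = 0.5765
Sum = 6.086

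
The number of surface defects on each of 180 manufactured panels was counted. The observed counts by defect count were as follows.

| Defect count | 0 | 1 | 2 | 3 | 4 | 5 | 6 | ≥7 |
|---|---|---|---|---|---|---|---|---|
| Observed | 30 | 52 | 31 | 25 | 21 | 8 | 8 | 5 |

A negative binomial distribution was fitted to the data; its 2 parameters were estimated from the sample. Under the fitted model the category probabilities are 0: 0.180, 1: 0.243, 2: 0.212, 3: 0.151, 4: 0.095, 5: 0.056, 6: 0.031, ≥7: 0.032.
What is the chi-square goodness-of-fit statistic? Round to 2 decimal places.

Expected counts E_i = n·p_i: 180×0.180 = 32.4, 180×0.243 = 43.74, 180×0.212 = 38.16, 180×0.151 = 27.18, 180×0.095 = 17.1, 180×0.056 = 10.08, 180×0.031 = 5.58, 180×0.032 = 5.76.
0: (30 − 32.4)²/32.4 = 5.76/32.4 = 0.178
1: (52 − 43.74)²/43.74 = 68.2276/43.74 = 1.560
2: (31 − 38.16)²/38.16 = 51.2656/38.16 = 1.343
3: (25 − 27.18)²/27.18 = 4.7524/27.18 = 0.175
4: (21 − 17.1)²/17.1 = 15.21/17.1 = 0.889
5: (8 − 10.08)²/10.08 = 4.3264/10.08 = 0.429
6: (8 − 5.58)²/5.58 = 5.8564/5.58 = 1.050
≥7: (5 − 5.76)²/5.76 = 0.5776/5.76 = 0.100
Sum = 5.72

5.72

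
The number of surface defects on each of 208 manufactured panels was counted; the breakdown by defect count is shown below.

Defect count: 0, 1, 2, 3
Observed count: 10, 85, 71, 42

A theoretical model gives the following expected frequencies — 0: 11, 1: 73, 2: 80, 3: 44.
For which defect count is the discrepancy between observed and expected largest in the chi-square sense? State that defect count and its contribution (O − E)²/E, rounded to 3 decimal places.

1, 1.973

0: (10 − 11)²/11 = 1/11 = 0.0909
1: (85 − 73)²/73 = 144/73 = 1.9726
2: (71 − 80)²/80 = 81/80 = 1.0125
3: (42 − 44)²/44 = 4/44 = 0.0909
The largest term is for 1: 1.973.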